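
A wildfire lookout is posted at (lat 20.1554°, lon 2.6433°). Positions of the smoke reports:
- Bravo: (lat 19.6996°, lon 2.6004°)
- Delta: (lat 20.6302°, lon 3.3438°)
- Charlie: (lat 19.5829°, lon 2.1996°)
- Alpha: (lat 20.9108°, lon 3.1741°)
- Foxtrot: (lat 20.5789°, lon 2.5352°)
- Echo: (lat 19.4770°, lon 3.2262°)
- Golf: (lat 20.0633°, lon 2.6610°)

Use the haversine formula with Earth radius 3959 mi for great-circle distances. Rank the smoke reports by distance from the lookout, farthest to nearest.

Alpha, Echo, Delta, Charlie, Bravo, Foxtrot, Golf

Distances from the lookout:
Alpha (lat 20.9108°, lon 3.1741°): 62.5 mi
Echo (lat 19.4770°, lon 3.2262°): 60.3 mi
Delta (lat 20.6302°, lon 3.3438°): 56.0 mi
Charlie (lat 19.5829°, lon 2.1996°): 49.0 mi
Bravo (lat 19.6996°, lon 2.6004°): 31.6 mi
Foxtrot (lat 20.5789°, lon 2.5352°): 30.1 mi
Golf (lat 20.0633°, lon 2.6610°): 6.5 mi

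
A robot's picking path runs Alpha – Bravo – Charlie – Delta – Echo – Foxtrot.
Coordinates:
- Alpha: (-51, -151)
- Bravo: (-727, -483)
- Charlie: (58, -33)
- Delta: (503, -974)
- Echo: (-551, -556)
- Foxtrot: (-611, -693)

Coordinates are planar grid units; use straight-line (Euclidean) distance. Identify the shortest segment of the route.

Echo–Foxtrot

Leg distances:
Alpha→Bravo: 753.1
Bravo→Charlie: 904.8
Charlie→Delta: 1040.9
Delta→Echo: 1133.9
Echo→Foxtrot: 149.6
The shortest leg is Echo–Foxtrot at 149.6.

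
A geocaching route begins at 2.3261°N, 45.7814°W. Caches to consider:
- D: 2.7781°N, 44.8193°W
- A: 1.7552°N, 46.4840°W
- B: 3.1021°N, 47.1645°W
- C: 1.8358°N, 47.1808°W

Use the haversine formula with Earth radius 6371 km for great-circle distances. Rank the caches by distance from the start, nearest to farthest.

A, D, C, B

Distance from the start at 2.3261°N, 45.7814°W to each:
A 1.7552°N, 46.4840°W: 100.6 km
D 2.7781°N, 44.8193°W: 118.1 km
C 1.8358°N, 47.1808°W: 164.8 km
B 3.1021°N, 47.1645°W: 176.2 km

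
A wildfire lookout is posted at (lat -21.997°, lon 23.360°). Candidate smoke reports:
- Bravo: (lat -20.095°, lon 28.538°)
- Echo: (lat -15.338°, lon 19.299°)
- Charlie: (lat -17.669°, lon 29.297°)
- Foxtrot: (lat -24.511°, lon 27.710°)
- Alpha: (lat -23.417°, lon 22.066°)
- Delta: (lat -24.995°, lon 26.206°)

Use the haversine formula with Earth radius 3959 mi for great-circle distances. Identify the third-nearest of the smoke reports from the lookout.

Distances from the lookout ((lat -21.997°, lon 23.360°)):
Alpha: 128.2 mi
Delta: 274.6 mi
Foxtrot: 326.2 mi
Bravo: 358.8 mi
Charlie: 488.1 mi
Echo: 531.3 mi
The third-nearest is Foxtrot at 326.2 mi.

Foxtrot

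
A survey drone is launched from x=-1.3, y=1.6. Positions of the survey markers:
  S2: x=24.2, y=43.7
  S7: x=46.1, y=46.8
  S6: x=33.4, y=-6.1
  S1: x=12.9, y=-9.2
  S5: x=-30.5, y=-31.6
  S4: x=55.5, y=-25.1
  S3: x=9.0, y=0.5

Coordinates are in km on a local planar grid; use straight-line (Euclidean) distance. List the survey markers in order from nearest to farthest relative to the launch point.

S3, S1, S6, S5, S2, S4, S7

Computing each straight-line distance from x=-1.3, y=1.6:
S3 x=9.0, y=0.5: 10.4 km
S1 x=12.9, y=-9.2: 17.8 km
S6 x=33.4, y=-6.1: 35.5 km
S5 x=-30.5, y=-31.6: 44.2 km
S2 x=24.2, y=43.7: 49.2 km
S4 x=55.5, y=-25.1: 62.8 km
S7 x=46.1, y=46.8: 65.5 km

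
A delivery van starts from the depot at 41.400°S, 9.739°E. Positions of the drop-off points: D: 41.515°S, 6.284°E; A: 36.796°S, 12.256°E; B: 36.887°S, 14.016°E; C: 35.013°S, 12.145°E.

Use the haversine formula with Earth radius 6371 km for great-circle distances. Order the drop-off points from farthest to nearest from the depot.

C, B, A, D

Distance from the depot at 41.400°S, 9.739°E to each:
C 35.013°S, 12.145°E: 740.6 km
B 36.887°S, 14.016°E: 622.6 km
A 36.796°S, 12.256°E: 556.0 km
D 41.515°S, 6.284°E: 288.2 km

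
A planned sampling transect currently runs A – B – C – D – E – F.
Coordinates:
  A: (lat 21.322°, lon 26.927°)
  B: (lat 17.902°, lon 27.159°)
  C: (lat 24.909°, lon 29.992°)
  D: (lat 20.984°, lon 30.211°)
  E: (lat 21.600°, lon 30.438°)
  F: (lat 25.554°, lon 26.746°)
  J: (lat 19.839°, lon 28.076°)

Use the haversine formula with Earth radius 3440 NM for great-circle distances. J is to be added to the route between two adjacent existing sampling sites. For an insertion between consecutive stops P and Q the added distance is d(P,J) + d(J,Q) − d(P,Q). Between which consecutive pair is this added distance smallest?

between B and C

Added distance for inserting J between each consecutive pair:
A–B: 31.7 NM
B–C: 0.4 NM
C–D: 224.9 NM
D–E: 268.9 NM
E–F: 208.1 NM
Smallest added distance is 0.4 NM, inserting between B and C.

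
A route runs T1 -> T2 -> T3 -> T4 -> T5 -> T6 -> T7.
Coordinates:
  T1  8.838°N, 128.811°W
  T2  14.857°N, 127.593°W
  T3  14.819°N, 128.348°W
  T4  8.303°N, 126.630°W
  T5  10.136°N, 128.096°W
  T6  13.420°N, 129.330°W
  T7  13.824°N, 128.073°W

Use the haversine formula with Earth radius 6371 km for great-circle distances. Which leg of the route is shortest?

Leg distances:
T1→T2: 682.3 km
T2→T3: 81.3 km
T3→T4: 748.3 km
T4→T5: 259.7 km
T5→T6: 389.1 km
T6→T7: 143.1 km
The shortest leg is T2–T3 at 81.3 km.

T2–T3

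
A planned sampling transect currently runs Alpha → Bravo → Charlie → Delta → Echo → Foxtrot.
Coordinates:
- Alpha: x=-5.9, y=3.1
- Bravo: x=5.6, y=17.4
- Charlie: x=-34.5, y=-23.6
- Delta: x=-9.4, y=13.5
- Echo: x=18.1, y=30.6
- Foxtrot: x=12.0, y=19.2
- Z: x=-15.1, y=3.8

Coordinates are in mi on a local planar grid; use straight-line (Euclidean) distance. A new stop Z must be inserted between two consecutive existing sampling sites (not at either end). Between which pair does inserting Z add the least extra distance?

Added distance for inserting Z between each consecutive pair:
Alpha–Bravo: 15.6 mi
Bravo–Charlie: 1.0 mi
Charlie–Delta: 0.0 mi
Delta–Echo: 21.5 mi
Echo–Foxtrot: 60.9 mi
Smallest added distance is 0.0 mi, inserting between Charlie and Delta.

between Charlie and Delta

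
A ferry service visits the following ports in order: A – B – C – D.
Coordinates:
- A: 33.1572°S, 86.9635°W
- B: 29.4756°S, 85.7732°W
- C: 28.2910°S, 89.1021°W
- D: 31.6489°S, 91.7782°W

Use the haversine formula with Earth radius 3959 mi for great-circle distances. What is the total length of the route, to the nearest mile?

763 mi

Leg distances:
A→B: 263.9 mi  (cumulative 263.9 mi)
B→C: 217.4 mi  (cumulative 481.3 mi)
C→D: 281.9 mi  (cumulative 763.2 mi)
Total route length ≈ 763 mi.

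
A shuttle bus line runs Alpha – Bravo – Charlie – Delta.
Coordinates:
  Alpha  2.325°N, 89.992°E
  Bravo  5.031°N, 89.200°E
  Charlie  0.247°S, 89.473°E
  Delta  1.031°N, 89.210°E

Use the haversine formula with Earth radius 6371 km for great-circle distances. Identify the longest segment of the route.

Leg distances:
Alpha→Bravo: 313.5 km
Bravo→Charlie: 587.7 km
Charlie→Delta: 145.1 km
The longest leg is Bravo–Charlie at 587.7 km.

Bravo–Charlie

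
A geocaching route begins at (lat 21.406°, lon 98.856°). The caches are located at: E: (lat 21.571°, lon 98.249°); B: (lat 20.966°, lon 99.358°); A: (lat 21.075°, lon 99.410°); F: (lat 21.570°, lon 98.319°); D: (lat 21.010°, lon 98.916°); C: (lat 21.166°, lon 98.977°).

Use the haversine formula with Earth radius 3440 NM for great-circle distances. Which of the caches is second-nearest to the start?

D

Distances from the start ((lat 21.406°, lon 98.856°)):
C: 15.9 NM
D: 24.0 NM
F: 31.6 NM
E: 35.3 NM
A: 36.8 NM
B: 38.6 NM
The second-nearest is D at 24.0 NM.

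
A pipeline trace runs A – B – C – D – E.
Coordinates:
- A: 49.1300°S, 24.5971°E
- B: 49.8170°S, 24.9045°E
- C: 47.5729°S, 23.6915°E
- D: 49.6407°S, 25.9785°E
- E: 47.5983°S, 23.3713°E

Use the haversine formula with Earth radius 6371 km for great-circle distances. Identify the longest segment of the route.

D–E

Leg distances:
A→B: 79.6 km
B→C: 264.9 km
C→D: 284.8 km
D→E: 297.1 km
The longest leg is D–E at 297.1 km.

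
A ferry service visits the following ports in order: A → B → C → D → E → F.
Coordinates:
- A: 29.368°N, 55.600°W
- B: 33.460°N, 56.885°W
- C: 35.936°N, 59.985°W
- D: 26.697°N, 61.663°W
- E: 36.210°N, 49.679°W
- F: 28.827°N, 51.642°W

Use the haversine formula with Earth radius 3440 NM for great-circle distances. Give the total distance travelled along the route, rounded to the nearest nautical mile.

Leg distances:
A→B: 254.3 NM  (cumulative 254.3 NM)
B→C: 213.3 NM  (cumulative 467.7 NM)
C→D: 561.3 NM  (cumulative 1029.0 NM)
D→E: 837.1 NM  (cumulative 1866.1 NM)
E→F: 454.2 NM  (cumulative 2320.3 NM)
Total route length ≈ 2320 NM.

2320 NM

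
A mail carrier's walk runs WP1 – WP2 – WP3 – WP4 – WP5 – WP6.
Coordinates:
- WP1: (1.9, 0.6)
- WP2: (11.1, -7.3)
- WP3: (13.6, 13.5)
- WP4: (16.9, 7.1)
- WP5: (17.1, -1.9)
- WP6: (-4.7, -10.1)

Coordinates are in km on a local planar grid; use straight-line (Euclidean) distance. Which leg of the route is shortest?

WP3–WP4

Leg distances:
WP1→WP2: 12.1 km
WP2→WP3: 20.9 km
WP3→WP4: 7.2 km
WP4→WP5: 9.0 km
WP5→WP6: 23.3 km
The shortest leg is WP3–WP4 at 7.2 km.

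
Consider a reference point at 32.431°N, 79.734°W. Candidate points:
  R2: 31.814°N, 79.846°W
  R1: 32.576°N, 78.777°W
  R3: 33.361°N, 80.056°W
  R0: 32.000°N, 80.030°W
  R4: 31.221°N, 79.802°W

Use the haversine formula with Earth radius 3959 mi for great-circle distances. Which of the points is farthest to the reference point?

Distance to each, sorted:
R4: 83.7 mi
R3: 66.9 mi
R1: 56.7 mi
R2: 43.1 mi
R0: 34.4 mi
The farthest is R4 at 83.7 mi.

R4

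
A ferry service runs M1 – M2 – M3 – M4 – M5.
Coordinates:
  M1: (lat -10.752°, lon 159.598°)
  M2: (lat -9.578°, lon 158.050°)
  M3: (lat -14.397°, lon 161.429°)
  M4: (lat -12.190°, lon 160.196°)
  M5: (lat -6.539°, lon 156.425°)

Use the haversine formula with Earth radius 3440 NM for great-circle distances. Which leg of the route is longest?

Leg distances:
M1→M2: 115.5 NM
M2→M3: 350.8 NM
M3→M4: 150.8 NM
M4→M5: 406.2 NM
The longest leg is M4–M5 at 406.2 NM.

M4–M5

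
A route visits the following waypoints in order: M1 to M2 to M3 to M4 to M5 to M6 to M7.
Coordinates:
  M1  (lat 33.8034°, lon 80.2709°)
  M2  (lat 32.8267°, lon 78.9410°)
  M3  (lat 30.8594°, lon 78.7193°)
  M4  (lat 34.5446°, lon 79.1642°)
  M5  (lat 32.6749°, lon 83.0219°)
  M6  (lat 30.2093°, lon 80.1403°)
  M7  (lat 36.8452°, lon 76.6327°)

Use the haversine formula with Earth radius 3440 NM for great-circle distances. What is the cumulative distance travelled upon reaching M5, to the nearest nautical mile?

653 NM

Leg distances:
M1→M2: 88.8 NM  (cumulative 88.8 NM)
M2→M3: 118.7 NM  (cumulative 207.5 NM)
M3→M4: 222.4 NM  (cumulative 429.9 NM)
M4→M5: 223.2 NM  (cumulative 653.0 NM)
Cumulative distance at M5 ≈ 653 NM.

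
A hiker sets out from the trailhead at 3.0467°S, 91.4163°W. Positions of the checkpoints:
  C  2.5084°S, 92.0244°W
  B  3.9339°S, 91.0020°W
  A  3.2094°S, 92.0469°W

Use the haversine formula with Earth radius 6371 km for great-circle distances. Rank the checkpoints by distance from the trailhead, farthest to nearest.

Computing each great-circle distance from 3.0467°S, 91.4163°W:
B 3.9339°S, 91.0020°W: 108.8 km
C 2.5084°S, 92.0244°W: 90.2 km
A 3.2094°S, 92.0469°W: 72.3 km

B, C, A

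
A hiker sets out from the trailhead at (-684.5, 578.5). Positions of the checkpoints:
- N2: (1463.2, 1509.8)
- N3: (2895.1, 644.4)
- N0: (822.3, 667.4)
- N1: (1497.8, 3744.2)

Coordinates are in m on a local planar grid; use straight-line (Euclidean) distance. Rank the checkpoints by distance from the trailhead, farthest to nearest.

Distance from the trailhead at (-684.5, 578.5) to each:
N1 (1497.8, 3744.2): 3845.0 m
N3 (2895.1, 644.4): 3580.2 m
N2 (1463.2, 1509.8): 2340.9 m
N0 (822.3, 667.4): 1509.4 m

N1, N3, N2, N0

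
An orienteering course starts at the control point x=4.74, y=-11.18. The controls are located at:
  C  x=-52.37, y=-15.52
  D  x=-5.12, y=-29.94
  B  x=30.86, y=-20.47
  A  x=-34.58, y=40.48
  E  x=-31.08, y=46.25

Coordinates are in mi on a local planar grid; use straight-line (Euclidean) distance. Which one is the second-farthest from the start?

A

Distance to each, sorted:
E: 67.7 mi
A: 64.9 mi
C: 57.3 mi
B: 27.7 mi
D: 21.2 mi
The second-farthest is A at 64.9 mi.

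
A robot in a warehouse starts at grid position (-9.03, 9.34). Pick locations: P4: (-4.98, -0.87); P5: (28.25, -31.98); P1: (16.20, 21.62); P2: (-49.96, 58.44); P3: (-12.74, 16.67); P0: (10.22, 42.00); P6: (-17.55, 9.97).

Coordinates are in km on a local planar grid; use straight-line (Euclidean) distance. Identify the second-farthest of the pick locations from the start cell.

P5

Distance to each, sorted:
P2: 63.9 km
P5: 55.7 km
P0: 37.9 km
P1: 28.1 km
P4: 11.0 km
P6: 8.5 km
P3: 8.2 km
The second-farthest is P5 at 55.7 km.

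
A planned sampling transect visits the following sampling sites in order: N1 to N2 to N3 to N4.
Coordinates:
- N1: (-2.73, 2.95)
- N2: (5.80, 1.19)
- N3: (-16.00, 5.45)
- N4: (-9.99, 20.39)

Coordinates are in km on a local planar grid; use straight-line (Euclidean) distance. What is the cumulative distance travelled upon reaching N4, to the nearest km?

47 km

Leg distances:
N1→N2: 8.7 km  (cumulative 8.7 km)
N2→N3: 22.2 km  (cumulative 30.9 km)
N3→N4: 16.1 km  (cumulative 47.0 km)
Cumulative distance at N4 ≈ 47 km.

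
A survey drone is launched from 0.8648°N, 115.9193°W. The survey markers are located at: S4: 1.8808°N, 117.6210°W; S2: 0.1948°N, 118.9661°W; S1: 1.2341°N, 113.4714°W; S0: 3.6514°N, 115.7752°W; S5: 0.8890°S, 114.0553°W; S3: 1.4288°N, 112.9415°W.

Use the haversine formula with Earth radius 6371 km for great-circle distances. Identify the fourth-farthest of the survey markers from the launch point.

S5

Distance to each, sorted:
S2: 346.9 km
S3: 336.9 km
S0: 310.3 km
S5: 284.6 km
S1: 275.2 km
S4: 220.3 km
The fourth-farthest is S5 at 284.6 km.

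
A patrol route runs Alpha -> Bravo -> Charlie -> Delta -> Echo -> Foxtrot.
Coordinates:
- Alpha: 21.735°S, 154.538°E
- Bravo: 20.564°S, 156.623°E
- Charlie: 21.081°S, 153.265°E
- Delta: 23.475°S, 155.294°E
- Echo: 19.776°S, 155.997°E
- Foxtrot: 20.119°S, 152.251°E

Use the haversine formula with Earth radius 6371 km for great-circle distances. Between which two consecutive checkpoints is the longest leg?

Leg distances:
Alpha→Bravo: 252.4 km
Bravo→Charlie: 353.7 km
Charlie→Delta: 338.3 km
Delta→Echo: 417.7 km
Echo→Foxtrot: 393.4 km
The longest leg is Delta–Echo at 417.7 km.

Delta–Echo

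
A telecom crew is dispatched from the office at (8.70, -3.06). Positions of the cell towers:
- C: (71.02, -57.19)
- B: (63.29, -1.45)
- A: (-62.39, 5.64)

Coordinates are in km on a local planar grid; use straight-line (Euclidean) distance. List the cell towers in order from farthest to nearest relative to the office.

C, A, B

Distances from the office:
C (71.02, -57.19): 82.5 km
A (-62.39, 5.64): 71.6 km
B (63.29, -1.45): 54.6 km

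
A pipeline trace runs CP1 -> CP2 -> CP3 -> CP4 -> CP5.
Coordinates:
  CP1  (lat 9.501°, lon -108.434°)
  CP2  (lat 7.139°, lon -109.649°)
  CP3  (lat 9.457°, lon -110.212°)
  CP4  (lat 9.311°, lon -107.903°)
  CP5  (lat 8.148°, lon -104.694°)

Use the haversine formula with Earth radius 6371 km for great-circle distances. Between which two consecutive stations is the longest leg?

CP4–CP5

Leg distances:
CP1→CP2: 294.7 km
CP2→CP3: 265.1 km
CP3→CP4: 253.8 km
CP4→CP5: 375.6 km
The longest leg is CP4–CP5 at 375.6 km.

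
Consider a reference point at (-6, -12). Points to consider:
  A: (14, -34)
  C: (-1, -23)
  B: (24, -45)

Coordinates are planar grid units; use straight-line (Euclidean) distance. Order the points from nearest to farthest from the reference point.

Distance from the reference point at (-6, -12) to each:
C (-1, -23): 12.1
A (14, -34): 29.7
B (24, -45): 44.6

C, A, B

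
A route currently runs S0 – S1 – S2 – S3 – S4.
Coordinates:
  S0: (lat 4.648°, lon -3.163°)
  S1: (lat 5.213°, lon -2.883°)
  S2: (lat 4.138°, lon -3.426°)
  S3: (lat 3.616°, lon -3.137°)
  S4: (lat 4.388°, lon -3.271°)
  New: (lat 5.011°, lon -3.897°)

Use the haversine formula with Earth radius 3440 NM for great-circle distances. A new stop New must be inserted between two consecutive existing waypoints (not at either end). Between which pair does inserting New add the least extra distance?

Added distance for inserting New between each consecutive pair:
S0–S1: 73.0 NM
S1–S2: 49.1 NM
S2–S3: 119.0 NM
S3–S4: 101.2 NM
Smallest added distance is 49.1 NM, inserting between S1 and S2.

between S1 and S2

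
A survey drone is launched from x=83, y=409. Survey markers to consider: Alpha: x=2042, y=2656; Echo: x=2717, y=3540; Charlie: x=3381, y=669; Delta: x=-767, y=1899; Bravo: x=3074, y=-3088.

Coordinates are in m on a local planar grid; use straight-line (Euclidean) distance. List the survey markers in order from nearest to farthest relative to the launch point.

Delta, Alpha, Charlie, Echo, Bravo

Distances from the launch point:
Delta x=-767, y=1899: 1715.4 m
Alpha x=2042, y=2656: 2981.1 m
Charlie x=3381, y=669: 3308.2 m
Echo x=2717, y=3540: 4091.6 m
Bravo x=3074, y=-3088: 4601.6 m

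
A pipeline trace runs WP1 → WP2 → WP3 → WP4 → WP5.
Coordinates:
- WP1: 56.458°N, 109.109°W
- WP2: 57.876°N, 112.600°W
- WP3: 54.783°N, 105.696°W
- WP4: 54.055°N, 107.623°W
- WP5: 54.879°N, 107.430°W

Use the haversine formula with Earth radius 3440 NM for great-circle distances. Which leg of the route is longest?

Leg distances:
WP1→WP2: 142.0 NM
WP2→WP3: 295.2 NM
WP3→WP4: 80.3 NM
WP4→WP5: 49.9 NM
The longest leg is WP2–WP3 at 295.2 NM.

WP2–WP3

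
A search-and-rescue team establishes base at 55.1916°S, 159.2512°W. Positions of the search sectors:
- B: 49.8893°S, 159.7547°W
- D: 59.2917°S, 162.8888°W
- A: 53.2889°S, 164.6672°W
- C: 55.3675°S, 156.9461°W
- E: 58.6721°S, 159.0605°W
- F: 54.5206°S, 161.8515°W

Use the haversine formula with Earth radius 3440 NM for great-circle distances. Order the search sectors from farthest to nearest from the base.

Computing each great-circle distance from 55.1916°S, 159.2512°W:
B 49.8893°S, 159.7547°W: 318.9 NM
D 59.2917°S, 162.8888°W: 273.0 NM
A 53.2889°S, 164.6672°W: 221.6 NM
E 58.6721°S, 159.0605°W: 209.1 NM
F 54.5206°S, 161.8515°W: 98.5 NM
C 55.3675°S, 156.9461°W: 79.5 NM

B, D, A, E, F, C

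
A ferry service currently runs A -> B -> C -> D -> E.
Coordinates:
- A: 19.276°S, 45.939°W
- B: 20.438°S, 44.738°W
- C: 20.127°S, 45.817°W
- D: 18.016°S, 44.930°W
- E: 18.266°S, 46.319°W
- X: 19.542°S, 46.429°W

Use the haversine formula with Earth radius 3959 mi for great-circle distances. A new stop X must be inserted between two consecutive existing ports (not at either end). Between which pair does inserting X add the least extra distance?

Added distance for inserting X between each consecutive pair:
A–B: 50.9 mi
B–C: 109.6 mi
C–D: 43.8 mi
D–E: 139.6 mi
Smallest added distance is 43.8 mi, inserting between C and D.

between C and D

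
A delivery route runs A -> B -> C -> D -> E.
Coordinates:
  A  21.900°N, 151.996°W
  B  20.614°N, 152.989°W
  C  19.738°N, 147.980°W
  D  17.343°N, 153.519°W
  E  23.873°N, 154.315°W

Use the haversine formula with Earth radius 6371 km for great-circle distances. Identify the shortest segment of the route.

Leg distances:
A→B: 176.2 km
B→C: 531.8 km
C→D: 641.7 km
D→E: 730.8 km
The shortest leg is A–B at 176.2 km.

A–B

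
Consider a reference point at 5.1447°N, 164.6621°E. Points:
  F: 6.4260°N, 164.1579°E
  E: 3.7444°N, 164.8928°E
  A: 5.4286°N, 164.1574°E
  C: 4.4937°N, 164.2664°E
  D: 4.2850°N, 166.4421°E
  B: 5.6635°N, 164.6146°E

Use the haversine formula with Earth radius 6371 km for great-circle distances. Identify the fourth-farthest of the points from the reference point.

C

Distances from the reference point (5.1447°N, 164.6621°E):
D: 219.2 km
E: 157.8 km
F: 153.0 km
C: 84.6 km
A: 64.2 km
B: 57.9 km
The fourth-farthest is C at 84.6 km.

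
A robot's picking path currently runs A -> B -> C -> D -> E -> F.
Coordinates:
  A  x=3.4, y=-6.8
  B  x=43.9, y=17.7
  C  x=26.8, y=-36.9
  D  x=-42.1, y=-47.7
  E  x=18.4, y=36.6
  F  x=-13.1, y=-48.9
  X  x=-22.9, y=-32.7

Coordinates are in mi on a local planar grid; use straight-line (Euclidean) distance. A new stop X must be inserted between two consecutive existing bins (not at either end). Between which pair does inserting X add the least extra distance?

Added distance for inserting X between each consecutive pair:
A–B: 73.3 mi
B–C: 76.3 mi
C–D: 4.5 mi
D–E: 1.3 mi
E–F: 8.5 mi
Smallest added distance is 1.3 mi, inserting between D and E.

between D and E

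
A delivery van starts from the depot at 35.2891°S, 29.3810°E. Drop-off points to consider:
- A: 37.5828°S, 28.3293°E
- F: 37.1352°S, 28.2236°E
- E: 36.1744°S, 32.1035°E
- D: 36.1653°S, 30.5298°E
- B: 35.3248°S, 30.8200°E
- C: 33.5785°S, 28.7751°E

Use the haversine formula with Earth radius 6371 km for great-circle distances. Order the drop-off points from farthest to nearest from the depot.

A, E, F, C, D, B

Distances from the depot:
A 37.5828°S, 28.3293°E: 271.8 km
E 36.1744°S, 32.1035°E: 264.7 km
F 37.1352°S, 28.2236°E: 230.0 km
C 33.5785°S, 28.7751°E: 198.2 km
D 36.1653°S, 30.5298°E: 142.3 km
B 35.3248°S, 30.8200°E: 130.6 km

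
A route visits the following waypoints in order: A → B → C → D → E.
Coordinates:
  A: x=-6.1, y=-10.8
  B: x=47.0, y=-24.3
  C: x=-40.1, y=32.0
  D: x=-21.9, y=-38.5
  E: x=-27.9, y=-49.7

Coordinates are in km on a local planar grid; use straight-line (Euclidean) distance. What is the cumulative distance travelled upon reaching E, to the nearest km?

244 km

Leg distances:
A→B: 54.8 km  (cumulative 54.8 km)
B→C: 103.7 km  (cumulative 158.5 km)
C→D: 72.8 km  (cumulative 231.3 km)
D→E: 12.7 km  (cumulative 244.0 km)
Cumulative distance at E ≈ 244 km.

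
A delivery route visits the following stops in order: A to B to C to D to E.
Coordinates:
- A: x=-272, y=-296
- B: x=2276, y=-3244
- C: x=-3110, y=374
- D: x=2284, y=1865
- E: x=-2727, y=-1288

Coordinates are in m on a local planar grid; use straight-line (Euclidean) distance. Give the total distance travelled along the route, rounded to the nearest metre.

Leg distances:
A→B: 3896.5 m  (cumulative 3896.5 m)
B→C: 6488.4 m  (cumulative 10384.9 m)
C→D: 5596.3 m  (cumulative 15981.2 m)
D→E: 5920.4 m  (cumulative 21901.6 m)
Total route length ≈ 21902 m.

21902 m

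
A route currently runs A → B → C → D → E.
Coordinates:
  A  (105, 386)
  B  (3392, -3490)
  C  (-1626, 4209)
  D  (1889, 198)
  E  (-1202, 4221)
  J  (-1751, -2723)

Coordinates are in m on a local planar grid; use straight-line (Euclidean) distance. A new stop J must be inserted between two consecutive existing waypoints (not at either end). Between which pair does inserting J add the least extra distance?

between B and C

Added distance for inserting J between each consecutive pair:
A–B: 3738.6 m
B–C: 2943.1 m
C–D: 6267.0 m
D–E: 6559.4 m
Smallest added distance is 2943.1 m, inserting between B and C.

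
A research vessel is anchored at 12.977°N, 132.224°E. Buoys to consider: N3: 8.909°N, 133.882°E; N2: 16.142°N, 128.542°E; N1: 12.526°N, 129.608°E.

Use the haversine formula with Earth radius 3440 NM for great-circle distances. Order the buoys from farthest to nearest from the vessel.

Computing each great-circle distance from 12.977°N, 132.224°E:
N2 16.142°N, 128.542°E: 286.1 NM
N3 8.909°N, 133.882°E: 263.1 NM
N1 12.526°N, 129.608°E: 155.6 NM

N2, N3, N1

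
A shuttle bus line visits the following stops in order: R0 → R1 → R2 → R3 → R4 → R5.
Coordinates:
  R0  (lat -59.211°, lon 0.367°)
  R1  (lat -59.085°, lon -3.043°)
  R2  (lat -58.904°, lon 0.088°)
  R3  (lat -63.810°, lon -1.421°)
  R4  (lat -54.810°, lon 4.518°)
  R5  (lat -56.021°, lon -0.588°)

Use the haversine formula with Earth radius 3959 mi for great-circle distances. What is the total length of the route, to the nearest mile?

1448 mi

Leg distances:
R0→R1: 121.1 mi  (cumulative 121.1 mi)
R1→R2: 112.1 mi  (cumulative 233.3 mi)
R2→R3: 342.6 mi  (cumulative 575.9 mi)
R3→R4: 655.5 mi  (cumulative 1231.4 mi)
R4→R5: 217.0 mi  (cumulative 1448.4 mi)
Total route length ≈ 1448 mi.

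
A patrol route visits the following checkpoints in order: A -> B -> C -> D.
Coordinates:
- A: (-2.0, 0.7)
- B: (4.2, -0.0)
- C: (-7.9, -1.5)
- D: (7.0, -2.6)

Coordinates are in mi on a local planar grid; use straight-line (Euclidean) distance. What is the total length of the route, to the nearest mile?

33 mi

Leg distances:
A→B: 6.2 mi  (cumulative 6.2 mi)
B→C: 12.2 mi  (cumulative 18.4 mi)
C→D: 14.9 mi  (cumulative 33.4 mi)
Total route length ≈ 33 mi.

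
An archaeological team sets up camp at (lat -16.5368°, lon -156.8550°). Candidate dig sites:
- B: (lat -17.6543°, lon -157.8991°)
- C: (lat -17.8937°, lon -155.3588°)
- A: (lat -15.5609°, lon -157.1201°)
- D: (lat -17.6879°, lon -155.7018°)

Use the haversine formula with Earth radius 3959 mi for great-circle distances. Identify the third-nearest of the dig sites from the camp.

Distances from the camp ((lat -16.5368°, lon -156.8550°)):
A: 69.7 mi
B: 103.5 mi
D: 110.1 mi
C: 136.2 mi
The third-nearest is D at 110.1 mi.

D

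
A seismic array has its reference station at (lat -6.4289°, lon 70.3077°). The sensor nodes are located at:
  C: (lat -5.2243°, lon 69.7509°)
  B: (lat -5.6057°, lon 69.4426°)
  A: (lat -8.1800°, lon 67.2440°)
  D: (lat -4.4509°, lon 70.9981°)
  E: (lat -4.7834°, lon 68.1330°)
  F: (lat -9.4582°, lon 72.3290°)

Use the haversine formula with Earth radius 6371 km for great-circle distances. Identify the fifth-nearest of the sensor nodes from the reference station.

A

Distances from the reference station ((lat -6.4289°, lon 70.3077°)):
B: 132.4 km
C: 147.4 km
D: 232.8 km
E: 302.3 km
A: 390.0 km
F: 403.7 km
The fifth-nearest is A at 390.0 km.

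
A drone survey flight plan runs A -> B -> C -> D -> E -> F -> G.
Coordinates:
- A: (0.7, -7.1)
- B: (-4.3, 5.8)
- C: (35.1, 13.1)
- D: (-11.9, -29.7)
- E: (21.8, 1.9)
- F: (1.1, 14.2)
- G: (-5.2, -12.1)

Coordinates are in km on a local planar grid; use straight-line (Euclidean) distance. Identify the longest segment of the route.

C–D

Leg distances:
A→B: 13.8 km
B→C: 40.1 km
C→D: 63.6 km
D→E: 46.2 km
E→F: 24.1 km
F→G: 27.0 km
The longest leg is C–D at 63.6 km.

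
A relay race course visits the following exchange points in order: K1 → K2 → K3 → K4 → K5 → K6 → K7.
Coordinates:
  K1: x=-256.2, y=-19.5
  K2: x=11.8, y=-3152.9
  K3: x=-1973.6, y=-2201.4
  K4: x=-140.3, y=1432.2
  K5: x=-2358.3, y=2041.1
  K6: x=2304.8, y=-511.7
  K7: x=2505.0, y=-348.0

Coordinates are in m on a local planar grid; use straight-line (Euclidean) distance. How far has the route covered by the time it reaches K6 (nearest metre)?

Leg distances:
K1→K2: 3144.8 m  (cumulative 3144.8 m)
K2→K3: 2201.6 m  (cumulative 5346.5 m)
K3→K4: 4069.9 m  (cumulative 9416.4 m)
K4→K5: 2300.1 m  (cumulative 11716.4 m)
K5→K6: 5316.1 m  (cumulative 17032.6 m)
Cumulative distance at K6 ≈ 17033 m.

17033 m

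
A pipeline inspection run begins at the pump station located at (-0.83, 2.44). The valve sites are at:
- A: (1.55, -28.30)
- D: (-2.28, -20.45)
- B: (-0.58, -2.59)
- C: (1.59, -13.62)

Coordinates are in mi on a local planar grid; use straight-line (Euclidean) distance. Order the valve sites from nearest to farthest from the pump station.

B, C, D, A

Distance from the pump station at (-0.83, 2.44) to each:
B (-0.58, -2.59): 5.0 mi
C (1.59, -13.62): 16.2 mi
D (-2.28, -20.45): 22.9 mi
A (1.55, -28.30): 30.8 mi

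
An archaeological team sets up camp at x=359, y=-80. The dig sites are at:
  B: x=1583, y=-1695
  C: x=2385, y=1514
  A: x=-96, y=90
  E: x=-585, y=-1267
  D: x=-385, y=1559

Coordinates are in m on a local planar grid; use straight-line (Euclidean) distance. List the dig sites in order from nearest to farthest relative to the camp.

Computing each straight-line distance from x=359, y=-80:
A x=-96, y=90: 485.7 m
E x=-585, y=-1267: 1516.6 m
D x=-385, y=1559: 1800.0 m
B x=1583, y=-1695: 2026.4 m
C x=2385, y=1514: 2577.9 m

A, E, D, B, C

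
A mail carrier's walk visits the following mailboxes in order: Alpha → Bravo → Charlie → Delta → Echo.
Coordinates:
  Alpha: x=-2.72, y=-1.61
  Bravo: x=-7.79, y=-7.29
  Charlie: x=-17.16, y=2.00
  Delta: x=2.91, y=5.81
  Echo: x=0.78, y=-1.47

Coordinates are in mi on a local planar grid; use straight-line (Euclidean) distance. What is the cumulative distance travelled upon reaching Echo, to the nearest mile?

49 mi

Leg distances:
Alpha→Bravo: 7.6 mi  (cumulative 7.6 mi)
Bravo→Charlie: 13.2 mi  (cumulative 20.8 mi)
Charlie→Delta: 20.4 mi  (cumulative 41.2 mi)
Delta→Echo: 7.6 mi  (cumulative 48.8 mi)
Cumulative distance at Echo ≈ 49 mi.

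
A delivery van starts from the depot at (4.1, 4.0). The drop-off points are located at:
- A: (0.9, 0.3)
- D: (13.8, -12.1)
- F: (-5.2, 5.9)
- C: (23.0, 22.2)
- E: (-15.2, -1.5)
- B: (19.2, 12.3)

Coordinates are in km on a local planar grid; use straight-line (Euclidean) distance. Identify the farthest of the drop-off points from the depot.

C

Distance to each, sorted:
C: 26.2 km
E: 20.1 km
D: 18.8 km
B: 17.2 km
F: 9.5 km
A: 4.9 km
The farthest is C at 26.2 km.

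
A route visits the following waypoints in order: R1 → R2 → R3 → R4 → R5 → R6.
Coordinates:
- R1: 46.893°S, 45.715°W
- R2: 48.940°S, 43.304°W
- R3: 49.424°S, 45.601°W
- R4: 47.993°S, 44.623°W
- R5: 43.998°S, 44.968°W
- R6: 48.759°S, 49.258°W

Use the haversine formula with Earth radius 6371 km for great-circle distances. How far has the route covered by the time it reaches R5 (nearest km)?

Leg distances:
R1→R2: 290.0 km  (cumulative 290.0 km)
R2→R3: 175.4 km  (cumulative 465.4 km)
R3→R4: 174.5 km  (cumulative 639.9 km)
R4→R5: 445.0 km  (cumulative 1084.9 km)
Cumulative distance at R5 ≈ 1085 km.

1085 km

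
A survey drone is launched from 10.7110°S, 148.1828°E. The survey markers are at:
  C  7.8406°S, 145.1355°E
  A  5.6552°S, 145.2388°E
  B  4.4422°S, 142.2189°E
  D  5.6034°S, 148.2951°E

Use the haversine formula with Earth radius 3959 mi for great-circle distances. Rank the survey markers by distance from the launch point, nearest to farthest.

C, D, A, B

Computing each great-circle distance from 10.7110°S, 148.1828°E:
C 7.8406°S, 145.1355°E: 287.2 mi
D 5.6034°S, 148.2951°E: 353.0 mi
A 5.6552°S, 145.2388°E: 403.2 mi
B 4.4422°S, 142.2189°E: 595.2 mi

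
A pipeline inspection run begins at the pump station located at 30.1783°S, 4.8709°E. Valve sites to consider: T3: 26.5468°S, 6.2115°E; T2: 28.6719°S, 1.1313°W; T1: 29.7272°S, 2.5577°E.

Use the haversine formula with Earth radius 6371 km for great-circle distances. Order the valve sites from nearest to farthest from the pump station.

Computing each great-circle distance from 30.1783°S, 4.8709°E:
T1 29.7272°S, 2.5577°E: 228.4 km
T3 26.5468°S, 6.2115°E: 424.6 km
T2 28.6719°S, 1.1313°W: 604.9 km

T1, T3, T2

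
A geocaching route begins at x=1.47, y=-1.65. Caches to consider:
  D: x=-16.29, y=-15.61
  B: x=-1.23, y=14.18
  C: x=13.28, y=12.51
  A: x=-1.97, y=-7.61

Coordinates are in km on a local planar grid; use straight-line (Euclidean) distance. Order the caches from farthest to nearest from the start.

Computing each straight-line distance from x=1.47, y=-1.65:
D x=-16.29, y=-15.61: 22.6 km
C x=13.28, y=12.51: 18.4 km
B x=-1.23, y=14.18: 16.1 km
A x=-1.97, y=-7.61: 6.9 km

D, C, B, A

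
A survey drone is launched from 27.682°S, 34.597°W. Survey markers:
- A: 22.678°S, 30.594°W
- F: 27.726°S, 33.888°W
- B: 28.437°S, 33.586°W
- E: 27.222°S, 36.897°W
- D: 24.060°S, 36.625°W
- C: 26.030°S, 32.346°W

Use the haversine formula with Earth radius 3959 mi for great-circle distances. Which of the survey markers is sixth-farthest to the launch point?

F

Distance to each, sorted:
A: 426.8 mi
D: 280.2 mi
C: 179.7 mi
E: 144.6 mi
B: 80.8 mi
F: 43.5 mi
The sixth-farthest is F at 43.5 mi.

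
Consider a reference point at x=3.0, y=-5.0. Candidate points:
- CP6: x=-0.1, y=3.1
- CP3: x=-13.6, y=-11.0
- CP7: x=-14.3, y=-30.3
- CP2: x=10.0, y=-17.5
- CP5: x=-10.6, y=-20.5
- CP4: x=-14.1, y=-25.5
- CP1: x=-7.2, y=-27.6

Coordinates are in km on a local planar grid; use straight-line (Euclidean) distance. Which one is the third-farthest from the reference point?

Distance to each, sorted:
CP7: 30.6 km
CP4: 26.7 km
CP1: 24.8 km
CP5: 20.6 km
CP3: 17.7 km
CP2: 14.3 km
CP6: 8.7 km
The third-farthest is CP1 at 24.8 km.

CP1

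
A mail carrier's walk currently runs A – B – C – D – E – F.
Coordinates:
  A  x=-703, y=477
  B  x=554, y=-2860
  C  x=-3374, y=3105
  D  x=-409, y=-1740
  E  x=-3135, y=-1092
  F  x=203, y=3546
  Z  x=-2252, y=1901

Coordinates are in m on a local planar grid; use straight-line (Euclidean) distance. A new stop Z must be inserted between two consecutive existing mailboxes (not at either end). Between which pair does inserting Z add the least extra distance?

Added distance for inserting Z between each consecutive pair:
A–B: 4064.6 m
B–C: 30.0 m
C–D: 46.4 m
D–E: 4399.4 m
E–F: 361.4 m
Smallest added distance is 30.0 m, inserting between B and C.

between B and C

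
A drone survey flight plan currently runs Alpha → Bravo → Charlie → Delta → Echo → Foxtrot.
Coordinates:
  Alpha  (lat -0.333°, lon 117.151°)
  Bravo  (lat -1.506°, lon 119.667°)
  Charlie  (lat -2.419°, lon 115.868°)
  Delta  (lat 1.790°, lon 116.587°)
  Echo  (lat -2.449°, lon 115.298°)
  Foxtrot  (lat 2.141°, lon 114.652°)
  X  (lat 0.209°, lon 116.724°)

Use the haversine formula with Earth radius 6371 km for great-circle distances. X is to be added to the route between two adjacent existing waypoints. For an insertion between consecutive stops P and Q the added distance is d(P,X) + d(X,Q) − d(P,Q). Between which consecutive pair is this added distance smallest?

between Charlie and Delta

Added distance for inserting X between each consecutive pair:
Alpha–Bravo: 146.8 km
Bravo–Charlie: 251.8 km
Charlie–Delta: 9.0 km
Delta–Echo: 19.2 km
Echo–Foxtrot: 134.9 km
Smallest added distance is 9.0 km, inserting between Charlie and Delta.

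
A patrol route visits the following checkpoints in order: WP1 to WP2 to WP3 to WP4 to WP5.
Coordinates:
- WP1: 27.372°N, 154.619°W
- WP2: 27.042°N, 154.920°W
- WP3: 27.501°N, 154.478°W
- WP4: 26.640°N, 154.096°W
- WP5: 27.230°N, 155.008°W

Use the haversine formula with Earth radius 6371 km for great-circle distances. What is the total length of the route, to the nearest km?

Leg distances:
WP1→WP2: 47.2 km  (cumulative 47.2 km)
WP2→WP3: 67.2 km  (cumulative 114.4 km)
WP3→WP4: 102.9 km  (cumulative 217.4 km)
WP4→WP5: 111.7 km  (cumulative 329.1 km)
Total route length ≈ 329 km.

329 km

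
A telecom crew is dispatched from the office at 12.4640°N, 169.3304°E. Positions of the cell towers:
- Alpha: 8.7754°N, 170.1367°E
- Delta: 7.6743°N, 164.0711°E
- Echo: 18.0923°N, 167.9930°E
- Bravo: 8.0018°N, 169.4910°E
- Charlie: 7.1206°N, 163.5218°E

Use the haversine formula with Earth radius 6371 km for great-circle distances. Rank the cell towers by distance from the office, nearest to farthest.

Distances from the office:
Alpha 8.7754°N, 170.1367°E: 419.5 km
Bravo 8.0018°N, 169.4910°E: 496.5 km
Echo 18.0923°N, 167.9930°E: 642.1 km
Delta 7.6743°N, 164.0711°E: 784.2 km
Charlie 7.1206°N, 163.5218°E: 870.5 km

Alpha, Bravo, Echo, Delta, Charlie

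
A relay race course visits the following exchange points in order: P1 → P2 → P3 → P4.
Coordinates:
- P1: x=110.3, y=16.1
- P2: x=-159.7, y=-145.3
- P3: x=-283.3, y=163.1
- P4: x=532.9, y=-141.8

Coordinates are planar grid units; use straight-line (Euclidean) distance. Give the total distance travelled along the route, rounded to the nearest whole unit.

Leg distances:
P1→P2: 314.6  (cumulative 314.6)
P2→P3: 332.2  (cumulative 646.8)
P3→P4: 871.3  (cumulative 1518.1)
Total route length ≈ 1518.

1518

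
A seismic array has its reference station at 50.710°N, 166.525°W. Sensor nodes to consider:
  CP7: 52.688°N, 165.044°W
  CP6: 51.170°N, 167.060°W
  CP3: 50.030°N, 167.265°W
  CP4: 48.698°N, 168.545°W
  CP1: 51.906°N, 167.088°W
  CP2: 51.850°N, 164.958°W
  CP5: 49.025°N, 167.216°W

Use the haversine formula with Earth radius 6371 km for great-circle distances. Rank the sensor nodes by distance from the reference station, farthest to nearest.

CP4, CP7, CP5, CP2, CP1, CP3, CP6

Distance from the reference station at 50.710°N, 166.525°W to each:
CP4 48.698°N, 168.545°W: 266.7 km
CP7 52.688°N, 165.044°W: 242.5 km
CP5 49.025°N, 167.216°W: 193.8 km
CP2 51.850°N, 164.958°W: 167.2 km
CP1 51.906°N, 167.088°W: 138.6 km
CP3 50.030°N, 167.265°W: 92.0 km
CP6 51.170°N, 167.060°W: 63.4 km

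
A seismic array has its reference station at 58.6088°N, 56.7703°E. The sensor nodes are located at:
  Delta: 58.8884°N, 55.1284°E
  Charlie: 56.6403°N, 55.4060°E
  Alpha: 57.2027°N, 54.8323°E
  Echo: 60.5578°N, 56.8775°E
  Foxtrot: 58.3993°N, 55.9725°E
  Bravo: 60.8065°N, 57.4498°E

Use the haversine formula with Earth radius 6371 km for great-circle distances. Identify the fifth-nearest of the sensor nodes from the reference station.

Charlie

Distances from the reference station (58.6088°N, 56.7703°E):
Foxtrot: 51.9 km
Delta: 99.7 km
Alpha: 193.8 km
Echo: 216.8 km
Charlie: 233.5 km
Bravo: 247.3 km
The fifth-nearest is Charlie at 233.5 km.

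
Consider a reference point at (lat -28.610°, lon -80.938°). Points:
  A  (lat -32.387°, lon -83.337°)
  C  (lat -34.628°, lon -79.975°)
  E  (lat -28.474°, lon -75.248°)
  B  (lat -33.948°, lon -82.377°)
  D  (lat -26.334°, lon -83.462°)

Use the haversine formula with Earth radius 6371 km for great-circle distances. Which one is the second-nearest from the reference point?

A

Distances from the reference point ((lat -28.610°, lon -80.938°)):
D: 355.0 km
A: 478.7 km
E: 556.0 km
B: 609.1 km
C: 675.3 km
The second-nearest is A at 478.7 km.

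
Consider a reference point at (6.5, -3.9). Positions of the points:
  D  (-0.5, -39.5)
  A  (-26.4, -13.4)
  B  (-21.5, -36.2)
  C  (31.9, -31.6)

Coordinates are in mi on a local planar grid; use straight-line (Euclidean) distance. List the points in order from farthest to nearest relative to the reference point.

Computing each straight-line distance from (6.5, -3.9):
B (-21.5, -36.2): 42.7 mi
C (31.9, -31.6): 37.6 mi
D (-0.5, -39.5): 36.3 mi
A (-26.4, -13.4): 34.2 mi

B, C, D, A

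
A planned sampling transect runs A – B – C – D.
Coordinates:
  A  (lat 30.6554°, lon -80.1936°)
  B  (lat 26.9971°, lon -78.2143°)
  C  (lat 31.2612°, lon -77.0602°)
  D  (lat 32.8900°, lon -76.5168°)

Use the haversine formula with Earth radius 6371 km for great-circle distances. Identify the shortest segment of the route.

C–D

Leg distances:
A→B: 450.1 km
B→C: 487.2 km
C→D: 188.2 km
The shortest leg is C–D at 188.2 km.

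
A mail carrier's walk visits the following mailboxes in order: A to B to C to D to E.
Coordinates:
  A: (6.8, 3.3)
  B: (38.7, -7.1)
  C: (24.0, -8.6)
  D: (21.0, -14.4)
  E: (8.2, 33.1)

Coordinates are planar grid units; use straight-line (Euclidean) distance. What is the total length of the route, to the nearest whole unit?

Leg distances:
A→B: 33.6  (cumulative 33.6)
B→C: 14.8  (cumulative 48.3)
C→D: 6.5  (cumulative 54.9)
D→E: 49.2  (cumulative 104.1)
Total route length ≈ 104.

104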